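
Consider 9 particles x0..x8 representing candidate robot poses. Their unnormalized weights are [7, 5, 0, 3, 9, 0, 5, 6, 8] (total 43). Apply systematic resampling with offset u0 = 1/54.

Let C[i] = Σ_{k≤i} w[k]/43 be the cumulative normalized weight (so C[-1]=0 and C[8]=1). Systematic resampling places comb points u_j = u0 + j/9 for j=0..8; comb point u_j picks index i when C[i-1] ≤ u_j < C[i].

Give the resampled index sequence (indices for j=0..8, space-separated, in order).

0 0 1 4 4 6 7 7 8

C = [7/43, 12/43, 12/43, 15/43, 24/43, 24/43, 29/43, 35/43, 1]
j=0: u_0=1/54 ∈ [0, 7/43) → index 0
j=1: u_1=7/54 ∈ [0, 7/43) → index 0
j=2: u_2=13/54 ∈ [7/43, 12/43) → index 1
j=3: u_3=19/54 ∈ [15/43, 24/43) → index 4
j=4: u_4=25/54 ∈ [15/43, 24/43) → index 4
j=5: u_5=31/54 ∈ [24/43, 29/43) → index 6
j=6: u_6=37/54 ∈ [29/43, 35/43) → index 7
j=7: u_7=43/54 ∈ [29/43, 35/43) → index 7
j=8: u_8=49/54 ∈ [35/43, 1) → index 8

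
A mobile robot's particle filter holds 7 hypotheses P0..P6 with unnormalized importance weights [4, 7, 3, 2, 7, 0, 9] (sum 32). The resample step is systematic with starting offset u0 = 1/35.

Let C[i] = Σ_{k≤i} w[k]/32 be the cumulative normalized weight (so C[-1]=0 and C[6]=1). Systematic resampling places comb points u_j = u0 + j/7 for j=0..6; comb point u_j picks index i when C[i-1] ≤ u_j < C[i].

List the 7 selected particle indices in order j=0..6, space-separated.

0 1 1 3 4 6 6

C = [1/8, 11/32, 7/16, 1/2, 23/32, 23/32, 1]
j=0: u_0=1/35 ∈ [0, 1/8) → index 0
j=1: u_1=6/35 ∈ [1/8, 11/32) → index 1
j=2: u_2=11/35 ∈ [1/8, 11/32) → index 1
j=3: u_3=16/35 ∈ [7/16, 1/2) → index 3
j=4: u_4=3/5 ∈ [1/2, 23/32) → index 4
j=5: u_5=26/35 ∈ [23/32, 1) → index 6
j=6: u_6=31/35 ∈ [23/32, 1) → index 6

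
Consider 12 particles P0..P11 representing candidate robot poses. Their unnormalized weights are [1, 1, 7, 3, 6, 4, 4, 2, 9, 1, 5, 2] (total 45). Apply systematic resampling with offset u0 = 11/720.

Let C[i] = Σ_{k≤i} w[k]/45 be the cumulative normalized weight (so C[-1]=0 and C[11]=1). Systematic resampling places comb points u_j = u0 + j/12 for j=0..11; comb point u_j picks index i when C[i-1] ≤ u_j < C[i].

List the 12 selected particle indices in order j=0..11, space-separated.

0 2 2 3 4 5 6 7 8 8 10 10

C = [1/45, 2/45, 1/5, 4/15, 2/5, 22/45, 26/45, 28/45, 37/45, 38/45, 43/45, 1]
j=0: u_0=11/720 ∈ [0, 1/45) → index 0
j=1: u_1=71/720 ∈ [2/45, 1/5) → index 2
j=2: u_2=131/720 ∈ [2/45, 1/5) → index 2
j=3: u_3=191/720 ∈ [1/5, 4/15) → index 3
j=4: u_4=251/720 ∈ [4/15, 2/5) → index 4
j=5: u_5=311/720 ∈ [2/5, 22/45) → index 5
j=6: u_6=371/720 ∈ [22/45, 26/45) → index 6
j=7: u_7=431/720 ∈ [26/45, 28/45) → index 7
j=8: u_8=491/720 ∈ [28/45, 37/45) → index 8
j=9: u_9=551/720 ∈ [28/45, 37/45) → index 8
j=10: u_10=611/720 ∈ [38/45, 43/45) → index 10
j=11: u_11=671/720 ∈ [38/45, 43/45) → index 10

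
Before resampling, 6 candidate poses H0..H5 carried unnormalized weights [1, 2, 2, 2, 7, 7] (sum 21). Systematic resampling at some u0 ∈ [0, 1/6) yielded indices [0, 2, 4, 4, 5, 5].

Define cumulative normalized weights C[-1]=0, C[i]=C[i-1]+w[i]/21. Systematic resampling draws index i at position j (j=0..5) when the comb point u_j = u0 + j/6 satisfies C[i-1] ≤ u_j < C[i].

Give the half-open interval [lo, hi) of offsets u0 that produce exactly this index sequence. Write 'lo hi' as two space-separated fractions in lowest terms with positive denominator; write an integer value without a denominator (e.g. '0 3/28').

0 1/21

C = [1/21, 1/7, 5/21, 1/3, 2/3, 1]
j=0 picked index 0: u0 ∈ [0, 1/21)
j=1 picked index 2: u0 ∈ [-1/42, 1/14)
j=2 picked index 4: u0 ∈ [0, 1/3)
j=3 picked index 4: u0 ∈ [-1/6, 1/6)
j=4 picked index 5: u0 ∈ [0, 1/3)
j=5 picked index 5: u0 ∈ [-1/6, 1/6)
intersection: [0, 1/21)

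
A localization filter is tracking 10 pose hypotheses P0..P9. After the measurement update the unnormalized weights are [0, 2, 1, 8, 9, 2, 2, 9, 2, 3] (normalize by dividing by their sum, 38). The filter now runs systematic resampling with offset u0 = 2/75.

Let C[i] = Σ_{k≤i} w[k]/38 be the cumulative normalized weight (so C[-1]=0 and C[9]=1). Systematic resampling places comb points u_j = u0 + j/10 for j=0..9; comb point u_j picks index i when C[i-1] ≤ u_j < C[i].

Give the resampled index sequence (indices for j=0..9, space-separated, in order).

C = [0, 1/19, 3/38, 11/38, 10/19, 11/19, 12/19, 33/38, 35/38, 1]
j=0: u_0=2/75 ∈ [0, 1/19) → index 1
j=1: u_1=19/150 ∈ [3/38, 11/38) → index 3
j=2: u_2=17/75 ∈ [3/38, 11/38) → index 3
j=3: u_3=49/150 ∈ [11/38, 10/19) → index 4
j=4: u_4=32/75 ∈ [11/38, 10/19) → index 4
j=5: u_5=79/150 ∈ [10/19, 11/19) → index 5
j=6: u_6=47/75 ∈ [11/19, 12/19) → index 6
j=7: u_7=109/150 ∈ [12/19, 33/38) → index 7
j=8: u_8=62/75 ∈ [12/19, 33/38) → index 7
j=9: u_9=139/150 ∈ [35/38, 1) → index 9

1 3 3 4 4 5 6 7 7 9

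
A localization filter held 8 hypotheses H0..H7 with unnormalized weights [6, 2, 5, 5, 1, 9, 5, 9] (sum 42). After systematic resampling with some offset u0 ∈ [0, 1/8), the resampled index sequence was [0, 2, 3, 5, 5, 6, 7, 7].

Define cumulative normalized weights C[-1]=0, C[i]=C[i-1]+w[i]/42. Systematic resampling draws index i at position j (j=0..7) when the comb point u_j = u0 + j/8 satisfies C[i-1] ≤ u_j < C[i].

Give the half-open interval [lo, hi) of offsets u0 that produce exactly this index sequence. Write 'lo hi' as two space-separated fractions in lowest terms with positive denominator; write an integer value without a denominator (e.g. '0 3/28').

C = [1/7, 4/21, 13/42, 3/7, 19/42, 2/3, 11/14, 1]
j=0 picked index 0: u0 ∈ [0, 1/7)
j=1 picked index 2: u0 ∈ [11/168, 31/168)
j=2 picked index 3: u0 ∈ [5/84, 5/28)
j=3 picked index 5: u0 ∈ [13/168, 7/24)
j=4 picked index 5: u0 ∈ [-1/21, 1/6)
j=5 picked index 6: u0 ∈ [1/24, 9/56)
j=6 picked index 7: u0 ∈ [1/28, 1/4)
j=7 picked index 7: u0 ∈ [-5/56, 1/8)
intersection: [13/168, 1/8)

13/168 1/8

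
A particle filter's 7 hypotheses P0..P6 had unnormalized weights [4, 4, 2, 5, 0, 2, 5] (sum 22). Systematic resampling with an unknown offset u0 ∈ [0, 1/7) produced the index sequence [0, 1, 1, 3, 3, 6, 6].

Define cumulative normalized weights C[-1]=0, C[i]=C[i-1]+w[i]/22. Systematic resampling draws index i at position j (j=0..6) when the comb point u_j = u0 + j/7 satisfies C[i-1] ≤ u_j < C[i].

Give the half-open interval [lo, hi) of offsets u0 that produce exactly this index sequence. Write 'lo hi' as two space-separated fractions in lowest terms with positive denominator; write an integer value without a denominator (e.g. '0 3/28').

C = [2/11, 4/11, 5/11, 15/22, 15/22, 17/22, 1]
j=0 picked index 0: u0 ∈ [0, 2/11)
j=1 picked index 1: u0 ∈ [3/77, 17/77)
j=2 picked index 1: u0 ∈ [-8/77, 6/77)
j=3 picked index 3: u0 ∈ [2/77, 39/154)
j=4 picked index 3: u0 ∈ [-9/77, 17/154)
j=5 picked index 6: u0 ∈ [9/154, 2/7)
j=6 picked index 6: u0 ∈ [-13/154, 1/7)
intersection: [9/154, 6/77)

9/154 6/77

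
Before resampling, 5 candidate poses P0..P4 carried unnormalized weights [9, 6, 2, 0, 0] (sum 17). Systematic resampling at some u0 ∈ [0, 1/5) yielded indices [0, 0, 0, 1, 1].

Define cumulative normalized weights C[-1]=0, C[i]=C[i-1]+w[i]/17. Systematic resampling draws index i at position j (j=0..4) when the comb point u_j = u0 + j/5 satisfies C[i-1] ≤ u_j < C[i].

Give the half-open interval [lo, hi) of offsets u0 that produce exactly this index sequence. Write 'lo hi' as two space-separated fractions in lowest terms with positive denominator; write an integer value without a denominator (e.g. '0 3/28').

C = [9/17, 15/17, 1, 1, 1]
j=0 picked index 0: u0 ∈ [0, 9/17)
j=1 picked index 0: u0 ∈ [-1/5, 28/85)
j=2 picked index 0: u0 ∈ [-2/5, 11/85)
j=3 picked index 1: u0 ∈ [-6/85, 24/85)
j=4 picked index 1: u0 ∈ [-23/85, 7/85)
intersection: [0, 7/85)

0 7/85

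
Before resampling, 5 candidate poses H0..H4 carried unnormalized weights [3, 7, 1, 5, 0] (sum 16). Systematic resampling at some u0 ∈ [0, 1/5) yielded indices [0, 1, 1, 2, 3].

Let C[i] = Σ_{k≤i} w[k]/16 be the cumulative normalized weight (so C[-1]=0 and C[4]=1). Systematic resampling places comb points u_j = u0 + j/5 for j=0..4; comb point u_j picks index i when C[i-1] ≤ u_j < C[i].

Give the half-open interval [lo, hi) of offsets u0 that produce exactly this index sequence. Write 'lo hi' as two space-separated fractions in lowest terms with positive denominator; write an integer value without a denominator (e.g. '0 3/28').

1/40 7/80

C = [3/16, 5/8, 11/16, 1, 1]
j=0 picked index 0: u0 ∈ [0, 3/16)
j=1 picked index 1: u0 ∈ [-1/80, 17/40)
j=2 picked index 1: u0 ∈ [-17/80, 9/40)
j=3 picked index 2: u0 ∈ [1/40, 7/80)
j=4 picked index 3: u0 ∈ [-9/80, 1/5)
intersection: [1/40, 7/80)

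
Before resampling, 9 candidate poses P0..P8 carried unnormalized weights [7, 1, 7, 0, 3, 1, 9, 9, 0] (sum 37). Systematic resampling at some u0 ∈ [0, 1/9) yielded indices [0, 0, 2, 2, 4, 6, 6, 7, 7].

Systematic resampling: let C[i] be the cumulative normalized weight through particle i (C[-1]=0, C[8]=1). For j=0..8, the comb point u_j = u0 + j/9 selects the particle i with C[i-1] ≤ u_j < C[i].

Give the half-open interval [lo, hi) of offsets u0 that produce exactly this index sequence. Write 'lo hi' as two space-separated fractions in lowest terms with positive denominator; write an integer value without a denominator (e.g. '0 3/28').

C = [7/37, 8/37, 15/37, 15/37, 18/37, 19/37, 28/37, 1, 1]
j=0 picked index 0: u0 ∈ [0, 7/37)
j=1 picked index 0: u0 ∈ [-1/9, 26/333)
j=2 picked index 2: u0 ∈ [-2/333, 61/333)
j=3 picked index 2: u0 ∈ [-13/111, 8/111)
j=4 picked index 4: u0 ∈ [-13/333, 14/333)
j=5 picked index 6: u0 ∈ [-14/333, 67/333)
j=6 picked index 6: u0 ∈ [-17/111, 10/111)
j=7 picked index 7: u0 ∈ [-7/333, 2/9)
j=8 picked index 7: u0 ∈ [-44/333, 1/9)
intersection: [0, 14/333)

0 14/333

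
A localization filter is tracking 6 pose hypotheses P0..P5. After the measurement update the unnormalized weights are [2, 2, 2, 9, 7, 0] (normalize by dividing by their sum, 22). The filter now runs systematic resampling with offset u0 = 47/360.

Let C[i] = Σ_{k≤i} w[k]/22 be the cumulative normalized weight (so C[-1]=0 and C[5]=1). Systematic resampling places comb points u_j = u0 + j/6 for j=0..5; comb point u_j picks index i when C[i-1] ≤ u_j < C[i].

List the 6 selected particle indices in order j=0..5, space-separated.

C = [1/11, 2/11, 3/11, 15/22, 1, 1]
j=0: u_0=47/360 ∈ [1/11, 2/11) → index 1
j=1: u_1=107/360 ∈ [3/11, 15/22) → index 3
j=2: u_2=167/360 ∈ [3/11, 15/22) → index 3
j=3: u_3=227/360 ∈ [3/11, 15/22) → index 3
j=4: u_4=287/360 ∈ [15/22, 1) → index 4
j=5: u_5=347/360 ∈ [15/22, 1) → index 4

1 3 3 3 4 4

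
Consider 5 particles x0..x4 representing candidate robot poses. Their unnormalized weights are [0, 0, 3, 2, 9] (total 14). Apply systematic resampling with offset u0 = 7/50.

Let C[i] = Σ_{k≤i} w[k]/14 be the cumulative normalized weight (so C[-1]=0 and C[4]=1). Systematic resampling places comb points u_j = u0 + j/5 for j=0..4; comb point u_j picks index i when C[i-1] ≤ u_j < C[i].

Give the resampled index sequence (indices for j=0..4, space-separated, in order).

C = [0, 0, 3/14, 5/14, 1]
j=0: u_0=7/50 ∈ [0, 3/14) → index 2
j=1: u_1=17/50 ∈ [3/14, 5/14) → index 3
j=2: u_2=27/50 ∈ [5/14, 1) → index 4
j=3: u_3=37/50 ∈ [5/14, 1) → index 4
j=4: u_4=47/50 ∈ [5/14, 1) → index 4

2 3 4 4 4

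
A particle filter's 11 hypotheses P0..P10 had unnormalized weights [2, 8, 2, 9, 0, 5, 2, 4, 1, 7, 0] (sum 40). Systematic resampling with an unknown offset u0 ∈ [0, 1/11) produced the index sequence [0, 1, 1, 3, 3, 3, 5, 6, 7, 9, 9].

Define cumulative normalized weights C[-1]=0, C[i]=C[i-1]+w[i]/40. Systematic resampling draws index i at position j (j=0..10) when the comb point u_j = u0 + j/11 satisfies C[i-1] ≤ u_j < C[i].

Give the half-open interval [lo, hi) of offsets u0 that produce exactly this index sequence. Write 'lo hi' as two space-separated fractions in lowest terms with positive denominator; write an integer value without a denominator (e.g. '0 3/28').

3/110 1/20

C = [1/20, 1/4, 3/10, 21/40, 21/40, 13/20, 7/10, 4/5, 33/40, 1, 1]
j=0 picked index 0: u0 ∈ [0, 1/20)
j=1 picked index 1: u0 ∈ [-9/220, 7/44)
j=2 picked index 1: u0 ∈ [-29/220, 3/44)
j=3 picked index 3: u0 ∈ [3/110, 111/440)
j=4 picked index 3: u0 ∈ [-7/110, 71/440)
j=5 picked index 3: u0 ∈ [-17/110, 31/440)
j=6 picked index 5: u0 ∈ [-9/440, 23/220)
j=7 picked index 6: u0 ∈ [3/220, 7/110)
j=8 picked index 7: u0 ∈ [-3/110, 4/55)
j=9 picked index 9: u0 ∈ [3/440, 2/11)
j=10 picked index 9: u0 ∈ [-37/440, 1/11)
intersection: [3/110, 1/20)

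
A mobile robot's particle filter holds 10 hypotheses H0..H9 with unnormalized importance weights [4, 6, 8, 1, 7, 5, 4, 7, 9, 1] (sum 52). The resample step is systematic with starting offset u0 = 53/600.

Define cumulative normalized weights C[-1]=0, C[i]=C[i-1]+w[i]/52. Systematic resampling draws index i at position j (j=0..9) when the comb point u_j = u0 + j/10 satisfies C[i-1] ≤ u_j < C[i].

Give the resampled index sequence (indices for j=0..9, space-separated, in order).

C = [1/13, 5/26, 9/26, 19/52, 1/2, 31/52, 35/52, 21/26, 51/52, 1]
j=0: u_0=53/600 ∈ [1/13, 5/26) → index 1
j=1: u_1=113/600 ∈ [1/13, 5/26) → index 1
j=2: u_2=173/600 ∈ [5/26, 9/26) → index 2
j=3: u_3=233/600 ∈ [19/52, 1/2) → index 4
j=4: u_4=293/600 ∈ [19/52, 1/2) → index 4
j=5: u_5=353/600 ∈ [1/2, 31/52) → index 5
j=6: u_6=413/600 ∈ [35/52, 21/26) → index 7
j=7: u_7=473/600 ∈ [35/52, 21/26) → index 7
j=8: u_8=533/600 ∈ [21/26, 51/52) → index 8
j=9: u_9=593/600 ∈ [51/52, 1) → index 9

1 1 2 4 4 5 7 7 8 9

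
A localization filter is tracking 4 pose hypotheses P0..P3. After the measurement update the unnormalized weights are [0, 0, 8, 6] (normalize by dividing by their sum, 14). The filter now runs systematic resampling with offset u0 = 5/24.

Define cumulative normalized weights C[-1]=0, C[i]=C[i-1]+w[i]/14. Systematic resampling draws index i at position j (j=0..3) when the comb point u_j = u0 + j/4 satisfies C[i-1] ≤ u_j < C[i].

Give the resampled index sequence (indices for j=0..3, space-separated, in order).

2 2 3 3

C = [0, 0, 4/7, 1]
j=0: u_0=5/24 ∈ [0, 4/7) → index 2
j=1: u_1=11/24 ∈ [0, 4/7) → index 2
j=2: u_2=17/24 ∈ [4/7, 1) → index 3
j=3: u_3=23/24 ∈ [4/7, 1) → index 3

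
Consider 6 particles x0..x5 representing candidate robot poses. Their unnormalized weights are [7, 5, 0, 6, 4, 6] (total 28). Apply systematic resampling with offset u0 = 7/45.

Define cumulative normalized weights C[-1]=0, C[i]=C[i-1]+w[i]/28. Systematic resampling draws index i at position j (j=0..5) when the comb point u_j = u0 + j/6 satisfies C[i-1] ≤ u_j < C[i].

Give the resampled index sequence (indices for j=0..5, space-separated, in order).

C = [1/4, 3/7, 3/7, 9/14, 11/14, 1]
j=0: u_0=7/45 ∈ [0, 1/4) → index 0
j=1: u_1=29/90 ∈ [1/4, 3/7) → index 1
j=2: u_2=22/45 ∈ [3/7, 9/14) → index 3
j=3: u_3=59/90 ∈ [9/14, 11/14) → index 4
j=4: u_4=37/45 ∈ [11/14, 1) → index 5
j=5: u_5=89/90 ∈ [11/14, 1) → index 5

0 1 3 4 5 5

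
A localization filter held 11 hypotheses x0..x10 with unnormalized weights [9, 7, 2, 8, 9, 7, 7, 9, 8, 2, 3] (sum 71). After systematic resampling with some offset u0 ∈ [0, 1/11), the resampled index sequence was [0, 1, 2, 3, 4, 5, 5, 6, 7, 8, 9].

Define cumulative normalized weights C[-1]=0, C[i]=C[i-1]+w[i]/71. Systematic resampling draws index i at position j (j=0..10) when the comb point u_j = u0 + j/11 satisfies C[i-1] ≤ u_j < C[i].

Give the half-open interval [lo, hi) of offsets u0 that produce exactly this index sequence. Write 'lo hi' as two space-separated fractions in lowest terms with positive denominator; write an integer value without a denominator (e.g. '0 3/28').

34/781 36/781

C = [9/71, 16/71, 18/71, 26/71, 35/71, 42/71, 49/71, 58/71, 66/71, 68/71, 1]
j=0 picked index 0: u0 ∈ [0, 9/71)
j=1 picked index 1: u0 ∈ [28/781, 105/781)
j=2 picked index 2: u0 ∈ [34/781, 56/781)
j=3 picked index 3: u0 ∈ [-15/781, 73/781)
j=4 picked index 4: u0 ∈ [2/781, 101/781)
j=5 picked index 5: u0 ∈ [30/781, 107/781)
j=6 picked index 5: u0 ∈ [-41/781, 36/781)
j=7 picked index 6: u0 ∈ [-35/781, 42/781)
j=8 picked index 7: u0 ∈ [-29/781, 70/781)
j=9 picked index 8: u0 ∈ [-1/781, 87/781)
j=10 picked index 9: u0 ∈ [16/781, 38/781)
intersection: [34/781, 36/781)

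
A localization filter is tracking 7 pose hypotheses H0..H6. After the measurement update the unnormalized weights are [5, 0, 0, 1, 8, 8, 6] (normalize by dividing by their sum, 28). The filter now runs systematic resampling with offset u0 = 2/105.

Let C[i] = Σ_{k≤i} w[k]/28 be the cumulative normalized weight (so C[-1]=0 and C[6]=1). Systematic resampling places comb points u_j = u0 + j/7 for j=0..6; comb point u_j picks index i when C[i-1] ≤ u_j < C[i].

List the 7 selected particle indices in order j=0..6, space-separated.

C = [5/28, 5/28, 5/28, 3/14, 1/2, 11/14, 1]
j=0: u_0=2/105 ∈ [0, 5/28) → index 0
j=1: u_1=17/105 ∈ [0, 5/28) → index 0
j=2: u_2=32/105 ∈ [3/14, 1/2) → index 4
j=3: u_3=47/105 ∈ [3/14, 1/2) → index 4
j=4: u_4=62/105 ∈ [1/2, 11/14) → index 5
j=5: u_5=11/15 ∈ [1/2, 11/14) → index 5
j=6: u_6=92/105 ∈ [11/14, 1) → index 6

0 0 4 4 5 5 6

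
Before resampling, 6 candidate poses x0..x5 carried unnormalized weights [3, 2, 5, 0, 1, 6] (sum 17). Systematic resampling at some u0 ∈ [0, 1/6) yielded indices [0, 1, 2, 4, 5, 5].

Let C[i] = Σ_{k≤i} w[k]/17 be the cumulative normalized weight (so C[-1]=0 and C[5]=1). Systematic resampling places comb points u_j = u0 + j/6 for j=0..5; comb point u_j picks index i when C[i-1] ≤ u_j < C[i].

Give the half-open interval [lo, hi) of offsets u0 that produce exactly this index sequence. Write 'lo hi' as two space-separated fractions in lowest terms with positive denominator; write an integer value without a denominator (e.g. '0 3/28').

3/34 13/102

C = [3/17, 5/17, 10/17, 10/17, 11/17, 1]
j=0 picked index 0: u0 ∈ [0, 3/17)
j=1 picked index 1: u0 ∈ [1/102, 13/102)
j=2 picked index 2: u0 ∈ [-2/51, 13/51)
j=3 picked index 4: u0 ∈ [3/34, 5/34)
j=4 picked index 5: u0 ∈ [-1/51, 1/3)
j=5 picked index 5: u0 ∈ [-19/102, 1/6)
intersection: [3/34, 13/102)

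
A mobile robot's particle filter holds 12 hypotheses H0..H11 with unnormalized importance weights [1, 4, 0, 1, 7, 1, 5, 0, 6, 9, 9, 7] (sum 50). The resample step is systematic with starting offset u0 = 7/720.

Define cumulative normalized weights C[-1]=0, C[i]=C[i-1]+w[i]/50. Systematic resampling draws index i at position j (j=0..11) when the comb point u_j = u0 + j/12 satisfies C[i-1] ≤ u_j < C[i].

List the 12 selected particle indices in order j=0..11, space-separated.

C = [1/50, 1/10, 1/10, 3/25, 13/50, 7/25, 19/50, 19/50, 1/2, 17/25, 43/50, 1]
j=0: u_0=7/720 ∈ [0, 1/50) → index 0
j=1: u_1=67/720 ∈ [1/50, 1/10) → index 1
j=2: u_2=127/720 ∈ [3/25, 13/50) → index 4
j=3: u_3=187/720 ∈ [3/25, 13/50) → index 4
j=4: u_4=247/720 ∈ [7/25, 19/50) → index 6
j=5: u_5=307/720 ∈ [19/50, 1/2) → index 8
j=6: u_6=367/720 ∈ [1/2, 17/25) → index 9
j=7: u_7=427/720 ∈ [1/2, 17/25) → index 9
j=8: u_8=487/720 ∈ [1/2, 17/25) → index 9
j=9: u_9=547/720 ∈ [17/25, 43/50) → index 10
j=10: u_10=607/720 ∈ [17/25, 43/50) → index 10
j=11: u_11=667/720 ∈ [43/50, 1) → index 11

0 1 4 4 6 8 9 9 9 10 10 11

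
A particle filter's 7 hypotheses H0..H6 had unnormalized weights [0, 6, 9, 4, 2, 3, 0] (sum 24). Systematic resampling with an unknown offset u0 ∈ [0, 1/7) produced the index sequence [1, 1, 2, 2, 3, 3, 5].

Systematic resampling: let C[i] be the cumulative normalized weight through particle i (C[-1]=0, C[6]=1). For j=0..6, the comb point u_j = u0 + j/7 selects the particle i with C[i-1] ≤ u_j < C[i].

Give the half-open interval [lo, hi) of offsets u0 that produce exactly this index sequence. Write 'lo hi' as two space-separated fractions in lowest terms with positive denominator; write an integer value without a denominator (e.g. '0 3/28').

C = [0, 1/4, 5/8, 19/24, 7/8, 1, 1]
j=0 picked index 1: u0 ∈ [0, 1/4)
j=1 picked index 1: u0 ∈ [-1/7, 3/28)
j=2 picked index 2: u0 ∈ [-1/28, 19/56)
j=3 picked index 2: u0 ∈ [-5/28, 11/56)
j=4 picked index 3: u0 ∈ [3/56, 37/168)
j=5 picked index 3: u0 ∈ [-5/56, 13/168)
j=6 picked index 5: u0 ∈ [1/56, 1/7)
intersection: [3/56, 13/168)

3/56 13/168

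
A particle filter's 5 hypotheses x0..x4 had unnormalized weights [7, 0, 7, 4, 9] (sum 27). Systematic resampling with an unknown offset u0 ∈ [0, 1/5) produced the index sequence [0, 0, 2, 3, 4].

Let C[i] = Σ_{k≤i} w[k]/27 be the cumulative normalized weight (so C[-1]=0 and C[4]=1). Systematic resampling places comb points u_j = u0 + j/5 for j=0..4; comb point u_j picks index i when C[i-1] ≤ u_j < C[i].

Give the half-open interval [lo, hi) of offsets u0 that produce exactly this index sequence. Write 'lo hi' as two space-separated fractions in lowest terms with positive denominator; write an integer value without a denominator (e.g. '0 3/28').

0 8/135

C = [7/27, 7/27, 14/27, 2/3, 1]
j=0 picked index 0: u0 ∈ [0, 7/27)
j=1 picked index 0: u0 ∈ [-1/5, 8/135)
j=2 picked index 2: u0 ∈ [-19/135, 16/135)
j=3 picked index 3: u0 ∈ [-11/135, 1/15)
j=4 picked index 4: u0 ∈ [-2/15, 1/5)
intersection: [0, 8/135)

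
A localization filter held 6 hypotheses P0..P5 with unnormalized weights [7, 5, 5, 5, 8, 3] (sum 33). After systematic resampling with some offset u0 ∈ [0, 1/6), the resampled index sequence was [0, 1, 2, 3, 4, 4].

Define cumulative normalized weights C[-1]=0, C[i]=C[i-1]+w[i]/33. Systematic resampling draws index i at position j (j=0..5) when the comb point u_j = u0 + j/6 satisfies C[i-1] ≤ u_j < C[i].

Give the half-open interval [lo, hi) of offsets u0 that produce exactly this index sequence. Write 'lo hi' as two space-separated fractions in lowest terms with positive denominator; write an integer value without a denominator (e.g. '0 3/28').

C = [7/33, 4/11, 17/33, 2/3, 10/11, 1]
j=0 picked index 0: u0 ∈ [0, 7/33)
j=1 picked index 1: u0 ∈ [1/22, 13/66)
j=2 picked index 2: u0 ∈ [1/33, 2/11)
j=3 picked index 3: u0 ∈ [1/66, 1/6)
j=4 picked index 4: u0 ∈ [0, 8/33)
j=5 picked index 4: u0 ∈ [-1/6, 5/66)
intersection: [1/22, 5/66)

1/22 5/66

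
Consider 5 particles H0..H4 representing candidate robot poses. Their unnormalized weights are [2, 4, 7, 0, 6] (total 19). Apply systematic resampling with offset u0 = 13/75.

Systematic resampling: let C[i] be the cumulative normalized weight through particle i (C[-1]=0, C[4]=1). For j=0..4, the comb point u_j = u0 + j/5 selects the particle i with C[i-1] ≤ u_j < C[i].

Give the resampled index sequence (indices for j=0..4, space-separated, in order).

C = [2/19, 6/19, 13/19, 13/19, 1]
j=0: u_0=13/75 ∈ [2/19, 6/19) → index 1
j=1: u_1=28/75 ∈ [6/19, 13/19) → index 2
j=2: u_2=43/75 ∈ [6/19, 13/19) → index 2
j=3: u_3=58/75 ∈ [13/19, 1) → index 4
j=4: u_4=73/75 ∈ [13/19, 1) → index 4

1 2 2 4 4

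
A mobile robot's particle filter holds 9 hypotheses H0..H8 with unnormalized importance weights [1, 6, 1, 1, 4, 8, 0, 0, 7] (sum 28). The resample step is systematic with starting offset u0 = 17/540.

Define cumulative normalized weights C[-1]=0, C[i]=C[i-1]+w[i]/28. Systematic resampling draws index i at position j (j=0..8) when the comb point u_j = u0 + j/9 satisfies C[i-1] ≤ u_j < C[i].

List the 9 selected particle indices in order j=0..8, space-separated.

C = [1/28, 1/4, 2/7, 9/28, 13/28, 3/4, 3/4, 3/4, 1]
j=0: u_0=17/540 ∈ [0, 1/28) → index 0
j=1: u_1=77/540 ∈ [1/28, 1/4) → index 1
j=2: u_2=137/540 ∈ [1/4, 2/7) → index 2
j=3: u_3=197/540 ∈ [9/28, 13/28) → index 4
j=4: u_4=257/540 ∈ [13/28, 3/4) → index 5
j=5: u_5=317/540 ∈ [13/28, 3/4) → index 5
j=6: u_6=377/540 ∈ [13/28, 3/4) → index 5
j=7: u_7=437/540 ∈ [3/4, 1) → index 8
j=8: u_8=497/540 ∈ [3/4, 1) → index 8

0 1 2 4 5 5 5 8 8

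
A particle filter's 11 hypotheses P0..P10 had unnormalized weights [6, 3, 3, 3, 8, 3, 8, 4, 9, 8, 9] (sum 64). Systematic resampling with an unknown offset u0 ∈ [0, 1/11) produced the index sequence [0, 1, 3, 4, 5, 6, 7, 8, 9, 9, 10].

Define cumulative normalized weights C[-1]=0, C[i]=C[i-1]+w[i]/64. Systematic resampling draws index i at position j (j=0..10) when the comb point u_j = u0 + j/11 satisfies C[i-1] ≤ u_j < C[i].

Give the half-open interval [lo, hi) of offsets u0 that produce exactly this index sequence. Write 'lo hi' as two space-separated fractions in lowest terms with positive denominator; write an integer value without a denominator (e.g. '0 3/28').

5/704 29/704

C = [3/32, 9/64, 3/16, 15/64, 23/64, 13/32, 17/32, 19/32, 47/64, 55/64, 1]
j=0 picked index 0: u0 ∈ [0, 3/32)
j=1 picked index 1: u0 ∈ [1/352, 35/704)
j=2 picked index 3: u0 ∈ [1/176, 37/704)
j=3 picked index 4: u0 ∈ [-27/704, 61/704)
j=4 picked index 5: u0 ∈ [-3/704, 15/352)
j=5 picked index 6: u0 ∈ [-17/352, 27/352)
j=6 picked index 7: u0 ∈ [-5/352, 17/352)
j=7 picked index 8: u0 ∈ [-15/352, 69/704)
j=8 picked index 9: u0 ∈ [5/704, 93/704)
j=9 picked index 9: u0 ∈ [-59/704, 29/704)
j=10 picked index 10: u0 ∈ [-35/704, 1/11)
intersection: [5/704, 29/704)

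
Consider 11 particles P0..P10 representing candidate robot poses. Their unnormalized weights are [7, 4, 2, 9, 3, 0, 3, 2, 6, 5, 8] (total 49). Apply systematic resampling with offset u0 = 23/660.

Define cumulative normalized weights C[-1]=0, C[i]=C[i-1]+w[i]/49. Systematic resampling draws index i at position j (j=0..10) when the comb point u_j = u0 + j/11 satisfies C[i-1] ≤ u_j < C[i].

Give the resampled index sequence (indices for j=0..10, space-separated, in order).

0 0 1 3 3 4 7 8 9 10 10

C = [1/7, 11/49, 13/49, 22/49, 25/49, 25/49, 4/7, 30/49, 36/49, 41/49, 1]
j=0: u_0=23/660 ∈ [0, 1/7) → index 0
j=1: u_1=83/660 ∈ [0, 1/7) → index 0
j=2: u_2=13/60 ∈ [1/7, 11/49) → index 1
j=3: u_3=203/660 ∈ [13/49, 22/49) → index 3
j=4: u_4=263/660 ∈ [13/49, 22/49) → index 3
j=5: u_5=323/660 ∈ [22/49, 25/49) → index 4
j=6: u_6=383/660 ∈ [4/7, 30/49) → index 7
j=7: u_7=443/660 ∈ [30/49, 36/49) → index 8
j=8: u_8=503/660 ∈ [36/49, 41/49) → index 9
j=9: u_9=563/660 ∈ [41/49, 1) → index 10
j=10: u_10=623/660 ∈ [41/49, 1) → index 10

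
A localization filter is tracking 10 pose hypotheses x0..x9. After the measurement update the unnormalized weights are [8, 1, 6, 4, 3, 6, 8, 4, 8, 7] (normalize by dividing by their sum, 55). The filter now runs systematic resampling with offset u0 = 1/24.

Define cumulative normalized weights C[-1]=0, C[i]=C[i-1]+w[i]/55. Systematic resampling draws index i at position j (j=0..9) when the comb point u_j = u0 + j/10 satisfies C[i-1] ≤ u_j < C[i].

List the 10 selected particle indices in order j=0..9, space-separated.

C = [8/55, 9/55, 3/11, 19/55, 2/5, 28/55, 36/55, 8/11, 48/55, 1]
j=0: u_0=1/24 ∈ [0, 8/55) → index 0
j=1: u_1=17/120 ∈ [0, 8/55) → index 0
j=2: u_2=29/120 ∈ [9/55, 3/11) → index 2
j=3: u_3=41/120 ∈ [3/11, 19/55) → index 3
j=4: u_4=53/120 ∈ [2/5, 28/55) → index 5
j=5: u_5=13/24 ∈ [28/55, 36/55) → index 6
j=6: u_6=77/120 ∈ [28/55, 36/55) → index 6
j=7: u_7=89/120 ∈ [8/11, 48/55) → index 8
j=8: u_8=101/120 ∈ [8/11, 48/55) → index 8
j=9: u_9=113/120 ∈ [48/55, 1) → index 9

0 0 2 3 5 6 6 8 8 9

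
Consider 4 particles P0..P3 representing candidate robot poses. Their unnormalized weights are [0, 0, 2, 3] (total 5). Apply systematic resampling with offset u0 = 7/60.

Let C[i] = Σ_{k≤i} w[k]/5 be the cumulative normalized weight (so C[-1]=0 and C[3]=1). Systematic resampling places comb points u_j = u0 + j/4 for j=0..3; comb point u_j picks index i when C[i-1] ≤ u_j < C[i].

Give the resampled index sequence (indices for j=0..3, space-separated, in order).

2 2 3 3

C = [0, 0, 2/5, 1]
j=0: u_0=7/60 ∈ [0, 2/5) → index 2
j=1: u_1=11/30 ∈ [0, 2/5) → index 2
j=2: u_2=37/60 ∈ [2/5, 1) → index 3
j=3: u_3=13/15 ∈ [2/5, 1) → index 3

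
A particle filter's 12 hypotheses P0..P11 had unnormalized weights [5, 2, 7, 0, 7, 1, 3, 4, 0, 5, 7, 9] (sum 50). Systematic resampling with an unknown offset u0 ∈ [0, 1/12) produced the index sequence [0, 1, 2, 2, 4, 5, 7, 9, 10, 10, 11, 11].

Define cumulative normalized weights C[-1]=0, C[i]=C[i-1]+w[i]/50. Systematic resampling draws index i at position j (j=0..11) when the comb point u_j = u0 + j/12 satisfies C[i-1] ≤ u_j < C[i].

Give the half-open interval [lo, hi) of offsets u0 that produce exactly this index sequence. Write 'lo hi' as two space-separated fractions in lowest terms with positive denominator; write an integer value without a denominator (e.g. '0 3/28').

C = [1/10, 7/50, 7/25, 7/25, 21/50, 11/25, 1/2, 29/50, 29/50, 17/25, 41/50, 1]
j=0 picked index 0: u0 ∈ [0, 1/10)
j=1 picked index 1: u0 ∈ [1/60, 17/300)
j=2 picked index 2: u0 ∈ [-2/75, 17/150)
j=3 picked index 2: u0 ∈ [-11/100, 3/100)
j=4 picked index 4: u0 ∈ [-4/75, 13/150)
j=5 picked index 5: u0 ∈ [1/300, 7/300)
j=6 picked index 7: u0 ∈ [0, 2/25)
j=7 picked index 9: u0 ∈ [-1/300, 29/300)
j=8 picked index 10: u0 ∈ [1/75, 23/150)
j=9 picked index 10: u0 ∈ [-7/100, 7/100)
j=10 picked index 11: u0 ∈ [-1/75, 1/6)
j=11 picked index 11: u0 ∈ [-29/300, 1/12)
intersection: [1/60, 7/300)

1/60 7/300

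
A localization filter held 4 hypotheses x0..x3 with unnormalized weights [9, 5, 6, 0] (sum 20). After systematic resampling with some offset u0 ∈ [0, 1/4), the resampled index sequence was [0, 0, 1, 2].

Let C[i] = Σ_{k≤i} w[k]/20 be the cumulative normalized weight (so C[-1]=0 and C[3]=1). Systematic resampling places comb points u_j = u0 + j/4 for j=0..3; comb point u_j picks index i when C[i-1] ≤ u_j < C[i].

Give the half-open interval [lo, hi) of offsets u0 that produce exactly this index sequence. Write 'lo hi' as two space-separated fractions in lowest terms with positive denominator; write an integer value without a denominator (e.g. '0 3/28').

0 1/5

C = [9/20, 7/10, 1, 1]
j=0 picked index 0: u0 ∈ [0, 9/20)
j=1 picked index 0: u0 ∈ [-1/4, 1/5)
j=2 picked index 1: u0 ∈ [-1/20, 1/5)
j=3 picked index 2: u0 ∈ [-1/20, 1/4)
intersection: [0, 1/5)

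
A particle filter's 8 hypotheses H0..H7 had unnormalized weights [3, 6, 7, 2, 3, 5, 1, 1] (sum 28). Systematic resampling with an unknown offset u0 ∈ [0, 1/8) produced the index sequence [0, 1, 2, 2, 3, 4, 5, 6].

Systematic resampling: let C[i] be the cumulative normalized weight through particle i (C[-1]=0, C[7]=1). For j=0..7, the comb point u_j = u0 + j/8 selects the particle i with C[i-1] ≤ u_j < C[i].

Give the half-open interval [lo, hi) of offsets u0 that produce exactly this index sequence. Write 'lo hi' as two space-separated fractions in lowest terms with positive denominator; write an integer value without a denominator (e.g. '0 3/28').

1/14 5/56

C = [3/28, 9/28, 4/7, 9/14, 3/4, 13/14, 27/28, 1]
j=0 picked index 0: u0 ∈ [0, 3/28)
j=1 picked index 1: u0 ∈ [-1/56, 11/56)
j=2 picked index 2: u0 ∈ [1/14, 9/28)
j=3 picked index 2: u0 ∈ [-3/56, 11/56)
j=4 picked index 3: u0 ∈ [1/14, 1/7)
j=5 picked index 4: u0 ∈ [1/56, 1/8)
j=6 picked index 5: u0 ∈ [0, 5/28)
j=7 picked index 6: u0 ∈ [3/56, 5/56)
intersection: [1/14, 5/56)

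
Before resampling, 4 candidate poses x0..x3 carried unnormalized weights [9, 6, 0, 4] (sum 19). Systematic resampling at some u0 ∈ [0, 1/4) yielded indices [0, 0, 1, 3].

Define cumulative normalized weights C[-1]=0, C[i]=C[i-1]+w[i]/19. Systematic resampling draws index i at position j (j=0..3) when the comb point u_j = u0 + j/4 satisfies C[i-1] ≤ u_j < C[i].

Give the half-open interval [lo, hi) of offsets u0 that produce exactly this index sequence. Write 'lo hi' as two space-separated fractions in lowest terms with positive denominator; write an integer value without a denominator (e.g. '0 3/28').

3/76 17/76

C = [9/19, 15/19, 15/19, 1]
j=0 picked index 0: u0 ∈ [0, 9/19)
j=1 picked index 0: u0 ∈ [-1/4, 17/76)
j=2 picked index 1: u0 ∈ [-1/38, 11/38)
j=3 picked index 3: u0 ∈ [3/76, 1/4)
intersection: [3/76, 17/76)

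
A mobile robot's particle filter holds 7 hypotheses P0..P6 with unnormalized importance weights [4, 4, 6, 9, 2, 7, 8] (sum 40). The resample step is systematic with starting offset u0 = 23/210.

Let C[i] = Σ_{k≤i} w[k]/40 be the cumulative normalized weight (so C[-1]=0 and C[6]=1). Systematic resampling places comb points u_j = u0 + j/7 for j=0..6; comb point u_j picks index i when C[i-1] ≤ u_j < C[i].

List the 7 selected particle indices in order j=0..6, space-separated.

1 2 3 3 5 6 6

C = [1/10, 1/5, 7/20, 23/40, 5/8, 4/5, 1]
j=0: u_0=23/210 ∈ [1/10, 1/5) → index 1
j=1: u_1=53/210 ∈ [1/5, 7/20) → index 2
j=2: u_2=83/210 ∈ [7/20, 23/40) → index 3
j=3: u_3=113/210 ∈ [7/20, 23/40) → index 3
j=4: u_4=143/210 ∈ [5/8, 4/5) → index 5
j=5: u_5=173/210 ∈ [4/5, 1) → index 6
j=6: u_6=29/30 ∈ [4/5, 1) → index 6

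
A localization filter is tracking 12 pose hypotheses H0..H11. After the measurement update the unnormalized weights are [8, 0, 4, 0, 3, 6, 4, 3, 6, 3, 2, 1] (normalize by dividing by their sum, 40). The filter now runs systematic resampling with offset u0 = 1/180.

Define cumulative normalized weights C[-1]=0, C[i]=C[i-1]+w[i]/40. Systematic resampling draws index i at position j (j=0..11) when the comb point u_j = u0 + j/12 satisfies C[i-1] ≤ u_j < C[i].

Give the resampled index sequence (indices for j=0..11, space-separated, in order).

0 0 0 2 4 5 5 6 7 8 8 9

C = [1/5, 1/5, 3/10, 3/10, 3/8, 21/40, 5/8, 7/10, 17/20, 37/40, 39/40, 1]
j=0: u_0=1/180 ∈ [0, 1/5) → index 0
j=1: u_1=4/45 ∈ [0, 1/5) → index 0
j=2: u_2=31/180 ∈ [0, 1/5) → index 0
j=3: u_3=23/90 ∈ [1/5, 3/10) → index 2
j=4: u_4=61/180 ∈ [3/10, 3/8) → index 4
j=5: u_5=19/45 ∈ [3/8, 21/40) → index 5
j=6: u_6=91/180 ∈ [3/8, 21/40) → index 5
j=7: u_7=53/90 ∈ [21/40, 5/8) → index 6
j=8: u_8=121/180 ∈ [5/8, 7/10) → index 7
j=9: u_9=34/45 ∈ [7/10, 17/20) → index 8
j=10: u_10=151/180 ∈ [7/10, 17/20) → index 8
j=11: u_11=83/90 ∈ [17/20, 37/40) → index 9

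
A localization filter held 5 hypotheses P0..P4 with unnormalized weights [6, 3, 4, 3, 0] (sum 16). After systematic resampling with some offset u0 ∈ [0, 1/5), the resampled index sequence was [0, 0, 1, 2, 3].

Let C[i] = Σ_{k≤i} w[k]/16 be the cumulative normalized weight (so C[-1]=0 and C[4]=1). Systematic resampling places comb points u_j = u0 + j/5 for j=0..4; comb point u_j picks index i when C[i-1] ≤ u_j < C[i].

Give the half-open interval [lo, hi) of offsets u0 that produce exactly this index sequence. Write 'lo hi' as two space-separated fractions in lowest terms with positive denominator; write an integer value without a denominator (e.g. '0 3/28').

1/80 13/80

C = [3/8, 9/16, 13/16, 1, 1]
j=0 picked index 0: u0 ∈ [0, 3/8)
j=1 picked index 0: u0 ∈ [-1/5, 7/40)
j=2 picked index 1: u0 ∈ [-1/40, 13/80)
j=3 picked index 2: u0 ∈ [-3/80, 17/80)
j=4 picked index 3: u0 ∈ [1/80, 1/5)
intersection: [1/80, 13/80)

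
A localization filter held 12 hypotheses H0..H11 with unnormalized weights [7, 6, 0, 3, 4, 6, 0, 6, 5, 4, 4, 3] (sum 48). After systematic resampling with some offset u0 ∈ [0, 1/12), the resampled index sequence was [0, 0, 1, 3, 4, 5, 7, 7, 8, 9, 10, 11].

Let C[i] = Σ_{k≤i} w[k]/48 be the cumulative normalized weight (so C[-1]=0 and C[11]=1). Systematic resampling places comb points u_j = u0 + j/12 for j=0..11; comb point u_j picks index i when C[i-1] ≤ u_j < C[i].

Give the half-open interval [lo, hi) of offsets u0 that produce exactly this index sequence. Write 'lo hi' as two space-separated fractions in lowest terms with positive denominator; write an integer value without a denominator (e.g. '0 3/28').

1/24 1/16

C = [7/48, 13/48, 13/48, 1/3, 5/12, 13/24, 13/24, 2/3, 37/48, 41/48, 15/16, 1]
j=0 picked index 0: u0 ∈ [0, 7/48)
j=1 picked index 0: u0 ∈ [-1/12, 1/16)
j=2 picked index 1: u0 ∈ [-1/48, 5/48)
j=3 picked index 3: u0 ∈ [1/48, 1/12)
j=4 picked index 4: u0 ∈ [0, 1/12)
j=5 picked index 5: u0 ∈ [0, 1/8)
j=6 picked index 7: u0 ∈ [1/24, 1/6)
j=7 picked index 7: u0 ∈ [-1/24, 1/12)
j=8 picked index 8: u0 ∈ [0, 5/48)
j=9 picked index 9: u0 ∈ [1/48, 5/48)
j=10 picked index 10: u0 ∈ [1/48, 5/48)
j=11 picked index 11: u0 ∈ [1/48, 1/12)
intersection: [1/24, 1/16)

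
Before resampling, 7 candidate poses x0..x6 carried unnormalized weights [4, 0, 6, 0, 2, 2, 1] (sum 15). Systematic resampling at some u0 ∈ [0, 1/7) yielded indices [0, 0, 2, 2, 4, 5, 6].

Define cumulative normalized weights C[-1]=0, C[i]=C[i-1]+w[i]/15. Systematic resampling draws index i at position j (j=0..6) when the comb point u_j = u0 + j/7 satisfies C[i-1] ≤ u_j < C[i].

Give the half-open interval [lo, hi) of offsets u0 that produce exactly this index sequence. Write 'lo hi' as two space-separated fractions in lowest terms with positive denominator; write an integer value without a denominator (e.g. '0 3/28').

2/21 13/105

C = [4/15, 4/15, 2/3, 2/3, 4/5, 14/15, 1]
j=0 picked index 0: u0 ∈ [0, 4/15)
j=1 picked index 0: u0 ∈ [-1/7, 13/105)
j=2 picked index 2: u0 ∈ [-2/105, 8/21)
j=3 picked index 2: u0 ∈ [-17/105, 5/21)
j=4 picked index 4: u0 ∈ [2/21, 8/35)
j=5 picked index 5: u0 ∈ [3/35, 23/105)
j=6 picked index 6: u0 ∈ [8/105, 1/7)
intersection: [2/21, 13/105)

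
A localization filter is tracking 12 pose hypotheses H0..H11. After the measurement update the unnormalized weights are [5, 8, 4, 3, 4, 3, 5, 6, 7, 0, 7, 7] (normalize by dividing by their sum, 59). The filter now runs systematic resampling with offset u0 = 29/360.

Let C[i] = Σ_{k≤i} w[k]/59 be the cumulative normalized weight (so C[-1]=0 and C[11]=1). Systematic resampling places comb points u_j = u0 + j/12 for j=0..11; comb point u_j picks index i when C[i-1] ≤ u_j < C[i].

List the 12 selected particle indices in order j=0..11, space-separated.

0 1 2 3 5 6 7 8 8 10 11 11

C = [5/59, 13/59, 17/59, 20/59, 24/59, 27/59, 32/59, 38/59, 45/59, 45/59, 52/59, 1]
j=0: u_0=29/360 ∈ [0, 5/59) → index 0
j=1: u_1=59/360 ∈ [5/59, 13/59) → index 1
j=2: u_2=89/360 ∈ [13/59, 17/59) → index 2
j=3: u_3=119/360 ∈ [17/59, 20/59) → index 3
j=4: u_4=149/360 ∈ [24/59, 27/59) → index 5
j=5: u_5=179/360 ∈ [27/59, 32/59) → index 6
j=6: u_6=209/360 ∈ [32/59, 38/59) → index 7
j=7: u_7=239/360 ∈ [38/59, 45/59) → index 8
j=8: u_8=269/360 ∈ [38/59, 45/59) → index 8
j=9: u_9=299/360 ∈ [45/59, 52/59) → index 10
j=10: u_10=329/360 ∈ [52/59, 1) → index 11
j=11: u_11=359/360 ∈ [52/59, 1) → index 11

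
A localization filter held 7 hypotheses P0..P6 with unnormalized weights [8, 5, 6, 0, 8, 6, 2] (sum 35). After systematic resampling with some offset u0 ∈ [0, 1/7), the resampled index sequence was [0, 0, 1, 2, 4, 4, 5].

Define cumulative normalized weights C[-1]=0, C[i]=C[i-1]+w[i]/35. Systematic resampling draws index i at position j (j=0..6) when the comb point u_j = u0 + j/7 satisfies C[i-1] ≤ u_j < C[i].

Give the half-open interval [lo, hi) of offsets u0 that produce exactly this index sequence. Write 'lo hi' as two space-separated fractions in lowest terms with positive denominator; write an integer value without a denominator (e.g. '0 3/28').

C = [8/35, 13/35, 19/35, 19/35, 27/35, 33/35, 1]
j=0 picked index 0: u0 ∈ [0, 8/35)
j=1 picked index 0: u0 ∈ [-1/7, 3/35)
j=2 picked index 1: u0 ∈ [-2/35, 3/35)
j=3 picked index 2: u0 ∈ [-2/35, 4/35)
j=4 picked index 4: u0 ∈ [-1/35, 1/5)
j=5 picked index 4: u0 ∈ [-6/35, 2/35)
j=6 picked index 5: u0 ∈ [-3/35, 3/35)
intersection: [0, 2/35)

0 2/35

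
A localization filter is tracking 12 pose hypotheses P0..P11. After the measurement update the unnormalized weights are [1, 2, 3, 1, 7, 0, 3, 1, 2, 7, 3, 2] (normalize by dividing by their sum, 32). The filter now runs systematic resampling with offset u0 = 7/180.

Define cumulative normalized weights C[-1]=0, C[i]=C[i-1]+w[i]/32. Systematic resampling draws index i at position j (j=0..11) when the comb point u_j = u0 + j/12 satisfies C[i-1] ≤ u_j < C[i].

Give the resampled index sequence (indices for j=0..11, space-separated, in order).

1 2 3 4 4 6 7 8 9 9 10 11

C = [1/32, 3/32, 3/16, 7/32, 7/16, 7/16, 17/32, 9/16, 5/8, 27/32, 15/16, 1]
j=0: u_0=7/180 ∈ [1/32, 3/32) → index 1
j=1: u_1=11/90 ∈ [3/32, 3/16) → index 2
j=2: u_2=37/180 ∈ [3/16, 7/32) → index 3
j=3: u_3=13/45 ∈ [7/32, 7/16) → index 4
j=4: u_4=67/180 ∈ [7/32, 7/16) → index 4
j=5: u_5=41/90 ∈ [7/16, 17/32) → index 6
j=6: u_6=97/180 ∈ [17/32, 9/16) → index 7
j=7: u_7=28/45 ∈ [9/16, 5/8) → index 8
j=8: u_8=127/180 ∈ [5/8, 27/32) → index 9
j=9: u_9=71/90 ∈ [5/8, 27/32) → index 9
j=10: u_10=157/180 ∈ [27/32, 15/16) → index 10
j=11: u_11=43/45 ∈ [15/16, 1) → index 11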